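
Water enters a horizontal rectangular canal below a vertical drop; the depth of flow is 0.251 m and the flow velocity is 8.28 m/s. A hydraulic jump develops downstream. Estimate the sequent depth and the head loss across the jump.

Fr₁ = V₁/√(g·y₁) = 8.28/√(9.81×0.251) = 5.28.
Sequent-depth ratio: y₂/y₁ = ½[√(1 + 8Fr₁²) − 1] = ½[√223.7 − 1] = 6.98.
y₂ = 6.98 × 0.251 = 1.75 m.
q = V₁·y₁ = 8.28 × 0.251 = 2.08 m²/s. V₂ = q/y₂ = 2.08/1.75 = 1.19 m/s. E₁ = y₁ + V₁²/2g = 3.75 m; E₂ = y₂ + V₂²/2g = 1.82 m. ΔE = E₁ − E₂ = 1.92 m.

y₂ = 1.75 m; ΔE = 1.92 m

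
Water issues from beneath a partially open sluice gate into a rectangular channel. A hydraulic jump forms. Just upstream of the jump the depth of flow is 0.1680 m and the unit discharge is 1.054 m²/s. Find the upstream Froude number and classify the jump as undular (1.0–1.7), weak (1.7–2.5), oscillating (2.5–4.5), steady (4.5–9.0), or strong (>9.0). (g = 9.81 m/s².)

V₁ = q/y₁ = 1.054/0.1680 = 6.274 m/s. Fr₁ = V₁/√(g·y₁) = 6.274/√(9.81×0.1680) = 4.887.
Fr₁ = 4.887 lies in the steady range.

Fr₁ = 4.887; steady jump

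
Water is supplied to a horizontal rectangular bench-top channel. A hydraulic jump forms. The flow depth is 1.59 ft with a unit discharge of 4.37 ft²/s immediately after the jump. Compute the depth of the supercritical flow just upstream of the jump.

V₂ = q/y₂ = 4.37/1.59 = 2.75 ft/s; Fr₂ = V₂/√(g·y₂) = 0.384.
Since the conjugate-depth ratio holds either way, y₁/y₂ = ½[√(1 + 8Fr₂²) − 1] = ½[√2.180 − 1] = 0.238.
y₁ = 0.238 × 1.59 = 0.379 ft.

y₁ = 0.379 ft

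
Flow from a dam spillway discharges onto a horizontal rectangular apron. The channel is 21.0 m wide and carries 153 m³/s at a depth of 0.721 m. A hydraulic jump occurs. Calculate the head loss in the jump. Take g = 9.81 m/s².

ΔE = 2.18 m

q = Q/b = 153/21.0 = 7.29 m²/s; V₁ = q/y₁ = 10.1 m/s. Fr₁ = V₁/√(g·y₁) = 3.80.
Bélanger equation: y₂/y₁ = ½[√(1 + 8Fr₁²) − 1] = ½[√116.5 − 1] = 4.90.
y₂ = 4.90 × 0.721 = 3.53 m.
Head loss: ΔE = (y₂ − y₁)³/(4y₁y₂) = (3.53 − 0.721)³/(4×0.721×3.53) = 22.2/10.2 = 2.18 m.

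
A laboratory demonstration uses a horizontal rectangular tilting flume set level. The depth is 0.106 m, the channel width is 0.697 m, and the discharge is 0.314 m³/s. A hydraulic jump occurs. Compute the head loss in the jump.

ΔE = 0.421 m

q = Q/b = 0.314/0.697 = 0.451 m²/s; V₁ = q/y₁ = 4.25 m/s. Fr₁ = V₁/√(g·y₁) = 4.17.
Conjugate-depth relation: y₂/y₁ = ½[√(1 + 8Fr₁²) − 1] = ½[√140.0 − 1] = 5.42.
y₂ = 5.42 × 0.106 = 0.574 m.
V₂ = q/y₂ = 0.451/0.574 = 0.785 m/s. E₁ = y₁ + V₁²/2g = 1.03 m; E₂ = y₂ + V₂²/2g = 0.605 m. ΔE = E₁ − E₂ = 0.421 m.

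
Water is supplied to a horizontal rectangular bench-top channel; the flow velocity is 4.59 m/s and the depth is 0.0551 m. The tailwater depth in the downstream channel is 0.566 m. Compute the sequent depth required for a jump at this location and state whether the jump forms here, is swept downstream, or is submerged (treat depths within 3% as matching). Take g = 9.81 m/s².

y₂ = 0.460 m; the jump is submerged

Fr₁ = V₁/√(g·y₁) = 4.59/√(9.81×0.0551) = 6.24.
By Bélanger, y₂/y₁ = ½[√(1 + 8Fr₁²) − 1] = ½[√312.8 − 1] = 8.34.
y₂ = 8.34 × 0.0551 = 0.460 m.
Tailwater y_tw = 0.566 m: y_tw > y₂, so the jump is submerged.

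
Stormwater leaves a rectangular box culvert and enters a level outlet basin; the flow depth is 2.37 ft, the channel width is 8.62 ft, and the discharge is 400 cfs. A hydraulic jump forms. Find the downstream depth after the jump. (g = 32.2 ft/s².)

q = Q/b = 400/8.62 = 46.4 ft²/s; V₁ = q/y₁ = 19.6 ft/s. Fr₁ = V₁/√(g·y₁) = 2.24.
Bélanger equation: y₂/y₁ = ½[√(1 + 8Fr₁²) − 1] = ½[√41.19 − 1] = 2.71.
y₂ = 2.71 × 2.37 = 6.42 ft.

y₂ = 6.42 ft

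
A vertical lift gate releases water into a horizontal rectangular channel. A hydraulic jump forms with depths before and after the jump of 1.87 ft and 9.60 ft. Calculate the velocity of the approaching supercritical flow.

For a rectangular channel the momentum equation gives q² = ½·g·y₁·y₂·(y₁ + y₂) = ½×32.2×1.87×9.60×11.5 = 3315.
q = √3315 = 57.6 ft²/s.
V₁ = q/y₁ = 57.6/1.87 = 30.8 ft/s.

V₁ = 30.8 ft/s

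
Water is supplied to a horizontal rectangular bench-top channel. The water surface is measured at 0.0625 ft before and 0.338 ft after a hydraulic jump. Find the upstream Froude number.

Fr₁ = 4.16

For a rectangular channel the momentum equation gives q² = ½·g·y₁·y₂·(y₁ + y₂) = ½×32.2×0.0625×0.338×0.401 = 0.136.
q = √0.136 = 0.369 ft²/s.
V₁ = q/y₁ = 5.91 ft/s; Fr₁ = V₁/√(g·y₁) = 4.16.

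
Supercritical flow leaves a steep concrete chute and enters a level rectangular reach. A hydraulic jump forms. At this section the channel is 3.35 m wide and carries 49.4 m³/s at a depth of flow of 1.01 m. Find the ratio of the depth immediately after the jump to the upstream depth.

q = Q/b = 49.4/3.35 = 14.7 m²/s; V₁ = q/y₁ = 14.6 m/s. Fr₁ = V₁/√(g·y₁) = 4.64.
From the momentum equation for a rectangular channel, y₂/y₁ = ½[√(1 + 8Fr₁²) − 1] = ½[√173.1 − 1] = 6.08.

y₂/y₁ = 6.08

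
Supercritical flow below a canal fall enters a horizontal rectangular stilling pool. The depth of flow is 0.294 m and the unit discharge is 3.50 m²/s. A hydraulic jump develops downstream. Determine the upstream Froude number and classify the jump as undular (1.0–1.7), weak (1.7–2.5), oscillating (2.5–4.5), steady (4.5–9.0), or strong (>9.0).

Fr₁ = 7.01; steady jump

V₁ = q/y₁ = 3.50/0.294 = 11.9 m/s. Fr₁ = V₁/√(g·y₁) = 11.9/√(9.81×0.294) = 7.01.
Fr₁ = 7.01 lies in the steady range.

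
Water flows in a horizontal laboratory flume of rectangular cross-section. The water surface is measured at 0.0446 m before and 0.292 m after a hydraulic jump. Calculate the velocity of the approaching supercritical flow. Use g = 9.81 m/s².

For a rectangular channel the momentum equation gives q² = ½·g·y₁·y₂·(y₁ + y₂) = ½×9.81×0.0446×0.292×0.337 = 0.0215.
q = √0.0215 = 0.147 m²/s.
V₁ = q/y₁ = 0.147/0.0446 = 3.29 m/s.

V₁ = 3.29 m/s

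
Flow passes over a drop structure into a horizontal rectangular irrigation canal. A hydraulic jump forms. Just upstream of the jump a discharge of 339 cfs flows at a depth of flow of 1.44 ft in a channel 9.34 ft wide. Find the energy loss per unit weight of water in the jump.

ΔE = 4.02 ft

q = Q/b = 339/9.34 = 36.3 ft²/s; V₁ = q/y₁ = 25.2 ft/s. Fr₁ = V₁/√(g·y₁) = 3.70.
From the momentum equation for a rectangular channel, y₂/y₁ = ½[√(1 + 8Fr₁²) − 1] = ½[√110.6 − 1] = 4.76.
y₂ = 4.76 × 1.44 = 6.85 ft.
Head loss: ΔE = (y₂ − y₁)³/(4y₁y₂) = (6.85 − 1.44)³/(4×1.44×6.85) = 159/39.5 = 4.02 ft.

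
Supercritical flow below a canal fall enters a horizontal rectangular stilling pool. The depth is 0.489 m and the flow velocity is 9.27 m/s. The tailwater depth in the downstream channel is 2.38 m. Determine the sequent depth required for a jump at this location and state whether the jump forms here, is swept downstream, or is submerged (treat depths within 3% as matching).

y₂ = 2.69 m; the jump is swept downstream

Fr₁ = V₁/√(g·y₁) = 9.27/√(9.81×0.489) = 4.23.
Bélanger equation: y₂/y₁ = ½[√(1 + 8Fr₁²) − 1] = ½[√144.3 − 1] = 5.51.
y₂ = 5.51 × 0.489 = 2.69 m.
Tailwater y_tw = 2.38 m: y_tw < y₂, so the jump is swept downstream.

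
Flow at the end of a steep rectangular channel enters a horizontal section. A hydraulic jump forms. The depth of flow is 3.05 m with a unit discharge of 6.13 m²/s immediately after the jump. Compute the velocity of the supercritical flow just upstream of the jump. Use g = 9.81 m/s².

V₁ = 9.09 m/s

V₂ = q/y₂ = 6.13/3.05 = 2.01 m/s; Fr₂ = V₂/√(g·y₂) = 0.367.
Applying the sequent-depth relation in reverse, y₁/y₂ = ½[√(1 + 8Fr₂²) − 1] = ½[√2.080 − 1] = 0.221.
y₁ = 0.221 × 3.05 = 0.674 m.
V₁ = q/y₁ = 6.13/0.674 = 9.09 m/s.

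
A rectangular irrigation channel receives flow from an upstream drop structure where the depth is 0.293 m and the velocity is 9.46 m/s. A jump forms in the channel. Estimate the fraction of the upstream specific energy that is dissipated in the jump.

ΔE/E₁ = 0.536 (53.6%)

Fr₁ = V₁/√(g·y₁) = 9.46/√(9.81×0.293) = 5.58.
By Bélanger, y₂/y₁ = ½[√(1 + 8Fr₁²) − 1] = ½[√250.1 − 1] = 7.41.
y₂ = 7.41 × 0.293 = 2.17 m.
E₁ = y₁ + V₁²/2g = 4.85 m. ΔE = (y₂ − y₁)³/(4y₁y₂) = 2.60 m. ΔE/E₁ = 2.60/4.85 = 0.536.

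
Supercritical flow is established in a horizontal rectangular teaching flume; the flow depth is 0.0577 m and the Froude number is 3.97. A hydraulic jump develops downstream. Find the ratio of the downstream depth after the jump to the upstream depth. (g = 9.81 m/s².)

Fr₁ = 3.97 (given).
From the momentum equation for a rectangular channel, y₂/y₁ = ½[√(1 + 8Fr₁²) − 1] = ½[√127.1 − 1] = 5.14.

y₂/y₁ = 5.14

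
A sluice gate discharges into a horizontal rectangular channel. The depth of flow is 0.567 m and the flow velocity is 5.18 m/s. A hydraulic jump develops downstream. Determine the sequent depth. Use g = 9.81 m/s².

Fr₁ = V₁/√(g·y₁) = 5.18/√(9.81×0.567) = 2.20.
By Bélanger, y₂/y₁ = ½[√(1 + 8Fr₁²) − 1] = ½[√39.59 − 1] = 2.65.
y₂ = 2.65 × 0.567 = 1.50 m.

y₂ = 1.50 m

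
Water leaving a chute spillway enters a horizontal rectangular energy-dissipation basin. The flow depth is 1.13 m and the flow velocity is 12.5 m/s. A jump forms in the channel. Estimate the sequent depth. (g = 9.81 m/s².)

y₂ = 5.46 m

Fr₁ = V₁/√(g·y₁) = 12.5/√(9.81×1.13) = 3.75.
Sequent-depth ratio: y₂/y₁ = ½[√(1 + 8Fr₁²) − 1] = ½[√113.8 − 1] = 4.83.
y₂ = 4.83 × 1.13 = 5.46 m.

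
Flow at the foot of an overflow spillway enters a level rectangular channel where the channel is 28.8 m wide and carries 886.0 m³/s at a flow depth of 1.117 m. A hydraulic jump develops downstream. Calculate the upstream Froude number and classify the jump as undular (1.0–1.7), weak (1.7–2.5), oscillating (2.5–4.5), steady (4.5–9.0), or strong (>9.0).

q = Q/b = 886.0/28.8 = 30.76 m²/s; V₁ = q/y₁ = 27.54 m/s. Fr₁ = V₁/√(g·y₁) = 8.320.
Fr₁ = 8.320 lies in the steady range.

Fr₁ = 8.320; steady jump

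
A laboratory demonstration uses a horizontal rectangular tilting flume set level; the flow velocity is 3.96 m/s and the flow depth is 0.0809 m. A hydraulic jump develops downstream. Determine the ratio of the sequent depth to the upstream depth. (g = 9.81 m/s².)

y₂/y₁ = 5.81

Fr₁ = V₁/√(g·y₁) = 3.96/√(9.81×0.0809) = 4.45.
From the momentum equation for a rectangular channel, y₂/y₁ = ½[√(1 + 8Fr₁²) − 1] = ½[√159.1 − 1] = 5.81.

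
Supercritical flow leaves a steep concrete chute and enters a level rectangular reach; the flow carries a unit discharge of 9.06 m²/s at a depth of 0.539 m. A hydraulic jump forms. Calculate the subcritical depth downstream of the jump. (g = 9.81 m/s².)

y₂ = 5.31 m

V₁ = q/y₁ = 9.06/0.539 = 16.8 m/s. Fr₁ = V₁/√(g·y₁) = 16.8/√(9.81×0.539) = 7.31.
By Bélanger, y₂/y₁ = ½[√(1 + 8Fr₁²) − 1] = ½[√428.5 − 1] = 9.85.
y₂ = 9.85 × 0.539 = 5.31 m.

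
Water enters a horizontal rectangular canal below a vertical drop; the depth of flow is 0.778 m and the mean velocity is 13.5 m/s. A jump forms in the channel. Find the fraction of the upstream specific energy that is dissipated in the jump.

Fr₁ = V₁/√(g·y₁) = 13.5/√(9.81×0.778) = 4.89.
Sequent-depth ratio: y₂/y₁ = ½[√(1 + 8Fr₁²) − 1] = ½[√192.0 − 1] = 6.43.
y₂ = 6.43 × 0.778 = 5.00 m.
E₁ = y₁ + V₁²/2g = 10.1 m. ΔE = (y₂ − y₁)³/(4y₁y₂) = 4.84 m. ΔE/E₁ = 4.84/10.1 = 0.481.

ΔE/E₁ = 0.481 (48.1%)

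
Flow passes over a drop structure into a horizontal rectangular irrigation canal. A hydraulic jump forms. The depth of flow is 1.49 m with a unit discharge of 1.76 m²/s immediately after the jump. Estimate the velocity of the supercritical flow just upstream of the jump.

V₂ = q/y₂ = 1.76/1.49 = 1.18 m/s; Fr₂ = V₂/√(g·y₂) = 0.309.
The Bélanger relation is symmetric: y₁/y₂ = ½[√(1 + 8Fr₂²) − 1] = ½[√1.764 − 1] = 0.164.
y₁ = 0.164 × 1.49 = 0.244 m.
V₁ = q/y₁ = 1.76/0.244 = 7.20 m/s.

V₁ = 7.20 m/s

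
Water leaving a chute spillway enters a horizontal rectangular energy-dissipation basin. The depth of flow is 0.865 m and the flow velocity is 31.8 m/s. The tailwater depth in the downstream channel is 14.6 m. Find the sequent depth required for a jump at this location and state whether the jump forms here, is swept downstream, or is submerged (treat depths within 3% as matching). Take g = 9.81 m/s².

y₂ = 12.9 m; the jump is submerged

Fr₁ = V₁/√(g·y₁) = 31.8/√(9.81×0.865) = 10.9.
Sequent-depth ratio: y₂/y₁ = ½[√(1 + 8Fr₁²) − 1] = ½[√954.4 − 1] = 14.9.
y₂ = 14.9 × 0.865 = 12.9 m.
Tailwater y_tw = 14.6 m: y_tw > y₂, so the jump is submerged.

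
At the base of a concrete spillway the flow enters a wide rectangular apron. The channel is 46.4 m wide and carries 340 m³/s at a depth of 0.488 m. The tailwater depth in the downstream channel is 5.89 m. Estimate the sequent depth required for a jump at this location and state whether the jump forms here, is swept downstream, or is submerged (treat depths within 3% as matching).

q = Q/b = 340/46.4 = 7.33 m²/s; V₁ = q/y₁ = 15.0 m/s. Fr₁ = V₁/√(g·y₁) = 6.86.
From the momentum equation for a rectangular channel, y₂/y₁ = ½[√(1 + 8Fr₁²) − 1] = ½[√377.8 − 1] = 9.22.
y₂ = 9.22 × 0.488 = 4.50 m.
Tailwater y_tw = 5.89 m: y_tw > y₂, so the jump is submerged.

y₂ = 4.50 m; the jump is submerged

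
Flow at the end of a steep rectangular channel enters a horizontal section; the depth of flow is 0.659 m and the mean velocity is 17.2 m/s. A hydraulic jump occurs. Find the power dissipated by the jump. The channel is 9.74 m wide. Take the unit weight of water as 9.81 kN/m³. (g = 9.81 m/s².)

P = 10366 kW

Fr₁ = V₁/√(g·y₁) = 17.2/√(9.81×0.659) = 6.76.
By Bélanger, y₂/y₁ = ½[√(1 + 8Fr₁²) − 1] = ½[√367.1 − 1] = 9.08.
y₂ = 9.08 × 0.659 = 5.98 m.
Head loss: ΔE = (y₂ − y₁)³/(4y₁y₂) = (5.98 − 0.659)³/(4×0.659×5.98) = 151/15.8 = 9.57 m.
q = V₁·y₁ = 17.2 × 0.659 = 11.3 m²/s. Q = q·b = 11.3 × 9.74 = 110 m³/s. P = γ·Q·ΔE = 9.81 × 110 × 9.57 = 10366 kW.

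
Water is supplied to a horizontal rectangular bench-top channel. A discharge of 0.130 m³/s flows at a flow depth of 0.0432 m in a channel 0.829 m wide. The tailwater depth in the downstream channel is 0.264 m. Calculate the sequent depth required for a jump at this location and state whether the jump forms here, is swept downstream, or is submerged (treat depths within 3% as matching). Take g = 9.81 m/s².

y₂ = 0.320 m; the jump is swept downstream

q = Q/b = 0.130/0.829 = 0.157 m²/s; V₁ = q/y₁ = 3.63 m/s. Fr₁ = V₁/√(g·y₁) = 5.58.
From the momentum equation for a rectangular channel, y₂/y₁ = ½[√(1 + 8Fr₁²) − 1] = ½[√249.7 − 1] = 7.40.
y₂ = 7.40 × 0.0432 = 0.320 m.
Tailwater y_tw = 0.264 m: y_tw < y₂, so the jump is swept downstream.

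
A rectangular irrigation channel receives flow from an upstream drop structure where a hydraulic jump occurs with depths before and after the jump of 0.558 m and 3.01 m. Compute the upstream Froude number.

For a rectangular channel the momentum equation gives q² = ½·g·y₁·y₂·(y₁ + y₂) = ½×9.81×0.558×3.01×3.57 = 29.4.
q = √29.4 = 5.42 m²/s.
V₁ = q/y₁ = 9.72 m/s; Fr₁ = V₁/√(g·y₁) = 4.15.

Fr₁ = 4.15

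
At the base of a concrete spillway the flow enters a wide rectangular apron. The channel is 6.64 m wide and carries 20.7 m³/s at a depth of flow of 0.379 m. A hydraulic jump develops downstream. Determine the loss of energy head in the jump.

q = Q/b = 20.7/6.64 = 3.12 m²/s; V₁ = q/y₁ = 8.23 m/s. Fr₁ = V₁/√(g·y₁) = 4.27.
Sequent-depth ratio: y₂/y₁ = ½[√(1 + 8Fr₁²) − 1] = ½[√146.6 − 1] = 5.55.
y₂ = 5.55 × 0.379 = 2.10 m.
Head loss: ΔE = (y₂ − y₁)³/(4y₁y₂) = (2.10 − 0.379)³/(4×0.379×2.10) = 5.14/3.19 = 1.61 m.

ΔE = 1.61 m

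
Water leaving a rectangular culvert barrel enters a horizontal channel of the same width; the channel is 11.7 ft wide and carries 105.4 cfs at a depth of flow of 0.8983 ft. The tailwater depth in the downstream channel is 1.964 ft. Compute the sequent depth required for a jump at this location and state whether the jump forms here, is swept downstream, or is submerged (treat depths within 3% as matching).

y₂ = 1.962 ft; the jump forms here

q = Q/b = 105.4/11.7 = 9.009 ft²/s; V₁ = q/y₁ = 10.03 ft/s. Fr₁ = V₁/√(g·y₁) = 1.865.
Sequent-depth ratio: y₂/y₁ = ½[√(1 + 8Fr₁²) − 1] = ½[√28.815 − 1] = 2.184.
y₂ = 2.184 × 0.8983 = 1.962 ft.
Tailwater y_tw = 1.964 ft: y_tw ≈ y₂, so the jump forms here.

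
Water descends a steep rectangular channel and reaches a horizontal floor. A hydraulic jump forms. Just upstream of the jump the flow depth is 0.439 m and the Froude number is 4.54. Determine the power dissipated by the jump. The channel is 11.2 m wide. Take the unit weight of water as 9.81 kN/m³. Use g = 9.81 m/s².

Fr₁ = 4.54 (given).
From the momentum equation for a rectangular channel, y₂/y₁ = ½[√(1 + 8Fr₁²) − 1] = ½[√165.9 − 1] = 5.94.
y₂ = 5.94 × 0.439 = 2.61 m.
V₁ = Fr₁·√(g·y₁) = 4.54×√(9.81×0.439) = 9.42 m/s; q = V₁·y₁ = 4.14 m²/s. V₂ = q/y₂ = 4.14/2.61 = 1.59 m/s. E₁ = y₁ + V₁²/2g = 4.96 m; E₂ = y₂ + V₂²/2g = 2.74 m. ΔE = E₁ − E₂ = 2.23 m.
Q = q·b = 4.14 × 11.2 = 46.3 m³/s. P = γ·Q·ΔE = 9.81 × 46.3 × 2.23 = 1012 kW.

P = 1012 kW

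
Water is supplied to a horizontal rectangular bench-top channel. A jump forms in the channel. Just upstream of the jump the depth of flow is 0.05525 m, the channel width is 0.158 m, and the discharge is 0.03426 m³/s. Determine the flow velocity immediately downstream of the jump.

V₂ = 0.5562 m/s

q = Q/b = 0.03426/0.158 = 0.2168 m²/s; V₁ = q/y₁ = 3.925 m/s. Fr₁ = V₁/√(g·y₁) = 5.331.
From the momentum equation for a rectangular channel, y₂/y₁ = ½[√(1 + 8Fr₁²) − 1] = ½[√228.34 − 1] = 7.056.
y₂ = 7.056 × 0.05525 = 0.3898 m.
V₂ = q/y₂ = 0.2168/0.3898 = 0.5562 m/s.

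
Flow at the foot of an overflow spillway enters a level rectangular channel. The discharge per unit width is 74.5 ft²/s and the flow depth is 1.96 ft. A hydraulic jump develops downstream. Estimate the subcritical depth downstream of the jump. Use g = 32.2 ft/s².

V₁ = q/y₁ = 74.5/1.96 = 38.0 ft/s. Fr₁ = V₁/√(g·y₁) = 38.0/√(32.2×1.96) = 4.78.
Bélanger equation: y₂/y₁ = ½[√(1 + 8Fr₁²) − 1] = ½[√184.1 − 1] = 6.28.
y₂ = 6.28 × 1.96 = 12.3 ft.

y₂ = 12.3 ft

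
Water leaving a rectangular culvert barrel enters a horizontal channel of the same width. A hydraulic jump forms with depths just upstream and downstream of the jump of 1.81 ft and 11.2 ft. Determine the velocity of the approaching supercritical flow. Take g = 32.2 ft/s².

For a rectangular channel the momentum equation gives q² = ½·g·y₁·y₂·(y₁ + y₂) = ½×32.2×1.81×11.2×13.0 = 4246.
q = √4246 = 65.2 ft²/s.
V₁ = q/y₁ = 65.2/1.81 = 36.0 ft/s.

V₁ = 36.0 ft/s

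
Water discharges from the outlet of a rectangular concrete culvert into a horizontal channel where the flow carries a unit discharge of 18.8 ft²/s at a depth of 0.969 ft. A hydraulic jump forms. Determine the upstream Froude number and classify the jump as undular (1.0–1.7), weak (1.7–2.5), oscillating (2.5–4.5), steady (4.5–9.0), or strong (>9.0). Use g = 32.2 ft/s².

Fr₁ = 3.47; oscillating jump

V₁ = q/y₁ = 18.8/0.969 = 19.4 ft/s. Fr₁ = V₁/√(g·y₁) = 19.4/√(32.2×0.969) = 3.47.
Fr₁ = 3.47 lies in the oscillating range.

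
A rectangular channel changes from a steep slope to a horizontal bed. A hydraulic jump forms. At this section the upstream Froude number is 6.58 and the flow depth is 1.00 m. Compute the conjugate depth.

y₂ = 8.82 m

Fr₁ = 6.58 (given).
Sequent-depth ratio: y₂/y₁ = ½[√(1 + 8Fr₁²) − 1] = ½[√347.4 − 1] = 8.82.
y₂ = 8.82 × 1.00 = 8.82 m.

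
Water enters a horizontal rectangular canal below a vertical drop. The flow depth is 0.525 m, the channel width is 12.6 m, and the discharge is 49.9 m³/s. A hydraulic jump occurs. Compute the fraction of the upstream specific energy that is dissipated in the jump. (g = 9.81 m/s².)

q = Q/b = 49.9/12.6 = 3.96 m²/s; V₁ = q/y₁ = 7.54 m/s. Fr₁ = V₁/√(g·y₁) = 3.32.
By Bélanger, y₂/y₁ = ½[√(1 + 8Fr₁²) − 1] = ½[√89.39 − 1] = 4.23.
y₂ = 4.23 × 0.525 = 2.22 m.
E₁ = y₁ + V₁²/2g = 3.43 m. ΔE = (y₂ − y₁)³/(4y₁y₂) = 1.04 m. ΔE/E₁ = 1.04/3.43 = 0.305.

ΔE/E₁ = 0.305 (30.5%)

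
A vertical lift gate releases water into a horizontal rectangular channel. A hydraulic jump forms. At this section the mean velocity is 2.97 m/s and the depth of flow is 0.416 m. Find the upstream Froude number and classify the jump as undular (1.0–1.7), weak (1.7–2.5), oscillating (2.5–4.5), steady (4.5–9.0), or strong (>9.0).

Fr₁ = V₁/√(g·y₁) = 2.97/√(9.81×0.416) = 1.47.
Fr₁ = 1.47 lies in the undular range.

Fr₁ = 1.47; undular jump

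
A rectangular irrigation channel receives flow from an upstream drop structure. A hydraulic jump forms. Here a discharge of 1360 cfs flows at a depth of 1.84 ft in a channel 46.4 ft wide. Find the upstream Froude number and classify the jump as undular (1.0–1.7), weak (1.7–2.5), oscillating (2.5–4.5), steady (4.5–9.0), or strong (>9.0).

q = Q/b = 1360/46.4 = 29.3 ft²/s; V₁ = q/y₁ = 15.9 ft/s. Fr₁ = V₁/√(g·y₁) = 2.07.
Fr₁ = 2.07 lies in the weak range.

Fr₁ = 2.07; weak jump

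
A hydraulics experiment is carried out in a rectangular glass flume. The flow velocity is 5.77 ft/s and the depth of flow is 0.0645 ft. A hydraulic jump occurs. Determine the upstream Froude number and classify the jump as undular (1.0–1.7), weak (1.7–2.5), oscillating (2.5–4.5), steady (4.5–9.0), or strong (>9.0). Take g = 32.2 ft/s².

Fr₁ = 4.00; oscillating jump

Fr₁ = V₁/√(g·y₁) = 5.77/√(32.2×0.0645) = 4.00.
Fr₁ = 4.00 lies in the oscillating range.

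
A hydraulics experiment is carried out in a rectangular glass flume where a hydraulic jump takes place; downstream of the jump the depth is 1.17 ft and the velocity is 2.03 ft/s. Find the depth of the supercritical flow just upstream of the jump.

y₁ = 0.216 ft

Fr₂ = V₂/√(g·y₂) = 2.03/√(32.2×1.17) = 0.331.
Since the conjugate-depth ratio holds either way, y₁/y₂ = ½[√(1 + 8Fr₂²) − 1] = ½[√1.875 − 1] = 0.185.
y₁ = 0.185 × 1.17 = 0.216 ft.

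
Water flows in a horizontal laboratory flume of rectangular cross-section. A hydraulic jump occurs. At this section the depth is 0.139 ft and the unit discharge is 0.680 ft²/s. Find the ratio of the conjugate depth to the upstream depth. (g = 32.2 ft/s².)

V₁ = q/y₁ = 0.680/0.139 = 4.89 ft/s. Fr₁ = V₁/√(g·y₁) = 4.89/√(32.2×0.139) = 2.31.
Sequent-depth ratio: y₂/y₁ = ½[√(1 + 8Fr₁²) − 1] = ½[√43.78 − 1] = 2.81.

y₂/y₁ = 2.81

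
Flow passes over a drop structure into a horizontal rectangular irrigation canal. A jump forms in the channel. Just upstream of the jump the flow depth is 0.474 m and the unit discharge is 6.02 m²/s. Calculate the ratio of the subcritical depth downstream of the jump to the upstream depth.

V₁ = q/y₁ = 6.02/0.474 = 12.7 m/s. Fr₁ = V₁/√(g·y₁) = 12.7/√(9.81×0.474) = 5.89.
Bélanger equation: y₂/y₁ = ½[√(1 + 8Fr₁²) − 1] = ½[√278.5 − 1] = 7.84.

y₂/y₁ = 7.84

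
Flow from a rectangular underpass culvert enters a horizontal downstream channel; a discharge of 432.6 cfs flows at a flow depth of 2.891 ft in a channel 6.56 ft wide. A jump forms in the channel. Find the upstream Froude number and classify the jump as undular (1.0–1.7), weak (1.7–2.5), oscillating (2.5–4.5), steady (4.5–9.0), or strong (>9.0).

Fr₁ = 2.364; weak jump

q = Q/b = 432.6/6.56 = 65.95 ft²/s; V₁ = q/y₁ = 22.81 ft/s. Fr₁ = V₁/√(g·y₁) = 2.364.
Fr₁ = 2.364 lies in the weak range.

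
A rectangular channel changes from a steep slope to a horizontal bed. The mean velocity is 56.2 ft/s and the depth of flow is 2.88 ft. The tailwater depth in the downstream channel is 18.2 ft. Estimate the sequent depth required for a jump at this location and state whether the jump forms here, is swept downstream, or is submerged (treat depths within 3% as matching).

y₂ = 22.4 ft; the jump is swept downstream

Fr₁ = V₁/√(g·y₁) = 56.2/√(32.2×2.88) = 5.84.
From the momentum equation for a rectangular channel, y₂/y₁ = ½[√(1 + 8Fr₁²) − 1] = ½[√273.5 − 1] = 7.77.
y₂ = 7.77 × 2.88 = 22.4 ft.
Tailwater y_tw = 18.2 ft: y_tw < y₂, so the jump is swept downstream.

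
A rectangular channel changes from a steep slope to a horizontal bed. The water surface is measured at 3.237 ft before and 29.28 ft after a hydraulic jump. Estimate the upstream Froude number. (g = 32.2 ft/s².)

Fr₁ = 6.740

For a rectangular channel the momentum equation gives q² = ½·g·y₁·y₂·(y₁ + y₂) = ½×32.2×3.237×29.28×32.52 = 49619.
q = √49619 = 222.8 ft²/s.
V₁ = q/y₁ = 68.81 ft/s; Fr₁ = V₁/√(g·y₁) = 6.740.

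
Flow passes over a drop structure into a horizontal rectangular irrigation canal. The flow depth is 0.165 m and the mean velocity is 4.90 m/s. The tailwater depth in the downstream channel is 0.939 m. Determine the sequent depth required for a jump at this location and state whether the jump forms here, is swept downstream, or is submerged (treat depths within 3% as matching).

y₂ = 0.820 m; the jump is submerged

Fr₁ = V₁/√(g·y₁) = 4.90/√(9.81×0.165) = 3.85.
Conjugate-depth relation: y₂/y₁ = ½[√(1 + 8Fr₁²) − 1] = ½[√119.7 − 1] = 4.97.
y₂ = 4.97 × 0.165 = 0.820 m.
Tailwater y_tw = 0.939 m: y_tw > y₂, so the jump is submerged.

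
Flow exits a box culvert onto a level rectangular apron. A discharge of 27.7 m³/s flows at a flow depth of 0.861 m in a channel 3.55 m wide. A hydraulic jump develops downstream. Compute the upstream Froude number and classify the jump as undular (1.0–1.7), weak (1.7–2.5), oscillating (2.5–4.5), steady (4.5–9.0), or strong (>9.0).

q = Q/b = 27.7/3.55 = 7.80 m²/s; V₁ = q/y₁ = 9.06 m/s. Fr₁ = V₁/√(g·y₁) = 3.12.
Fr₁ = 3.12 lies in the oscillating range.

Fr₁ = 3.12; oscillating jump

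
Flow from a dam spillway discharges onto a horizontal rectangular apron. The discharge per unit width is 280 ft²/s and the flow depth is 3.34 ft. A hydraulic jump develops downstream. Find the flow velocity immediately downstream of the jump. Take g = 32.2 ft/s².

V₂ = 7.66 ft/s

V₁ = q/y₁ = 280/3.34 = 83.8 ft/s. Fr₁ = V₁/√(g·y₁) = 83.8/√(32.2×3.34) = 8.08.
Sequent-depth ratio: y₂/y₁ = ½[√(1 + 8Fr₁²) − 1] = ½[√523.8 − 1] = 10.9.
y₂ = 10.9 × 3.34 = 36.5 ft.
V₂ = q/y₂ = 280/36.5 = 7.66 ft/s.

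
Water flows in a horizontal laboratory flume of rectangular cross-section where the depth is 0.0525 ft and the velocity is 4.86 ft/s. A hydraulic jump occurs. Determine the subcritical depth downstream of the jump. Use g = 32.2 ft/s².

y₂ = 0.253 ft

Fr₁ = V₁/√(g·y₁) = 4.86/√(32.2×0.0525) = 3.74.
From the momentum equation for a rectangular channel, y₂/y₁ = ½[√(1 + 8Fr₁²) − 1] = ½[√112.8 − 1] = 4.81.
y₂ = 4.81 × 0.0525 = 0.253 ft.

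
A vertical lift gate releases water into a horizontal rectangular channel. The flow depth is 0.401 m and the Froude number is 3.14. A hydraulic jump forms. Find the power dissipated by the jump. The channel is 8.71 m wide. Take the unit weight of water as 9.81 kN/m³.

P = 141 kW

Fr₁ = 3.14 (given).
Sequent-depth ratio: y₂/y₁ = ½[√(1 + 8Fr₁²) − 1] = ½[√79.88 − 1] = 3.97.
y₂ = 3.97 × 0.401 = 1.59 m.
Head loss: ΔE = (y₂ − y₁)³/(4y₁y₂) = (1.59 − 0.401)³/(4×0.401×1.59) = 1.69/2.55 = 0.661 m.
V₁ = Fr₁·√(g·y₁) = 3.14×√(9.81×0.401) = 6.23 m/s; q = V₁·y₁ = 2.50 m²/s. Q = q·b = 2.50 × 8.71 = 21.8 m³/s. P = γ·Q·ΔE = 9.81 × 21.8 × 0.661 = 141 kW.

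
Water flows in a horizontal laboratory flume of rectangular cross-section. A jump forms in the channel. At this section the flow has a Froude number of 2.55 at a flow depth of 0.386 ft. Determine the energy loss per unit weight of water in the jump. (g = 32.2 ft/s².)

Fr₁ = 2.55 (given).
By Bélanger, y₂/y₁ = ½[√(1 + 8Fr₁²) − 1] = ½[√53.02 − 1] = 3.14.
y₂ = 3.14 × 0.386 = 1.21 ft.
Head loss: ΔE = (y₂ − y₁)³/(4y₁y₂) = (1.21 − 0.386)³/(4×0.386×1.21) = 0.564/1.87 = 0.301 ft.

ΔE = 0.301 ft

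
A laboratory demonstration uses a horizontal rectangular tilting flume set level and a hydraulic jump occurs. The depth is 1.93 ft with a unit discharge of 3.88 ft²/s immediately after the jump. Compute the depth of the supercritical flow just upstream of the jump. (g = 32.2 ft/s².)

V₂ = q/y₂ = 3.88/1.93 = 2.01 ft/s; Fr₂ = V₂/√(g·y₂) = 0.255.
From the momentum equation (using Fr₂), y₁/y₂ = ½[√(1 + 8Fr₂²) − 1] = ½[√1.520 − 1] = 0.116.
y₁ = 0.116 × 1.93 = 0.225 ft.

y₁ = 0.225 ft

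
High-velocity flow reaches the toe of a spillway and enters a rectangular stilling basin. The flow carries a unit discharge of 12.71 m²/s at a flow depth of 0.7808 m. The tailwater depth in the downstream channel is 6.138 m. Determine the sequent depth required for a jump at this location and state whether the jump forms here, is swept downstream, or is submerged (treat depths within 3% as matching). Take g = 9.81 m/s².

y₂ = 6.116 m; the jump forms here

V₁ = q/y₁ = 12.71/0.7808 = 16.28 m/s. Fr₁ = V₁/√(g·y₁) = 16.28/√(9.81×0.7808) = 5.882.
By Bélanger, y₂/y₁ = ½[√(1 + 8Fr₁²) − 1] = ½[√277.75 − 1] = 7.833.
y₂ = 7.833 × 0.7808 = 6.116 m.
Tailwater y_tw = 6.138 m: y_tw ≈ y₂, so the jump forms here.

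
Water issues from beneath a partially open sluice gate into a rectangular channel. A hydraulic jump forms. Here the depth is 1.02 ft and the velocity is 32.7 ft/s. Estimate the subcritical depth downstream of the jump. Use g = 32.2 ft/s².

y₂ = 7.74 ft

Fr₁ = V₁/√(g·y₁) = 32.7/√(32.2×1.02) = 5.71.
By Bélanger, y₂/y₁ = ½[√(1 + 8Fr₁²) − 1] = ½[√261.5 − 1] = 7.58.
y₂ = 7.58 × 1.02 = 7.74 ft.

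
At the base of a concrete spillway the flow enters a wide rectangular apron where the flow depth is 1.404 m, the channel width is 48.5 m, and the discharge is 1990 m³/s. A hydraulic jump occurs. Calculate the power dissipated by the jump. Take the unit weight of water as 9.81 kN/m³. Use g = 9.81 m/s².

q = Q/b = 1990/48.5 = 41.03 m²/s; V₁ = q/y₁ = 29.22 m/s. Fr₁ = V₁/√(g·y₁) = 7.875.
Bélanger equation: y₂/y₁ = ½[√(1 + 8Fr₁²) − 1] = ½[√497.07 − 1] = 10.65.
y₂ = 10.65 × 1.404 = 14.95 m.
Head loss: ΔE = (y₂ − y₁)³/(4y₁y₂) = (14.95 − 1.404)³/(4×1.404×14.95) = 2485/83.95 = 29.60 m.
P = γ·Q·ΔE = 9.81 × 1990 × 29.60 = 577868 kW.

P = 577868 kW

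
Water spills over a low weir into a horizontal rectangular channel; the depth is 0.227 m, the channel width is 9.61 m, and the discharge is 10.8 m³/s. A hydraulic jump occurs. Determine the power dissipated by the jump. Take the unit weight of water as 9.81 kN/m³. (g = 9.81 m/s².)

q = Q/b = 10.8/9.61 = 1.12 m²/s; V₁ = q/y₁ = 4.95 m/s. Fr₁ = V₁/√(g·y₁) = 3.32.
Conjugate-depth relation: y₂/y₁ = ½[√(1 + 8Fr₁²) − 1] = ½[√89.05 − 1] = 4.22.
y₂ = 4.22 × 0.227 = 0.958 m.
Head loss: ΔE = (y₂ − y₁)³/(4y₁y₂) = (0.958 − 0.227)³/(4×0.227×0.958) = 0.390/0.869 = 0.448 m.
P = γ·Q·ΔE = 9.81 × 10.8 × 0.448 = 47.5 kW.

P = 47.5 kW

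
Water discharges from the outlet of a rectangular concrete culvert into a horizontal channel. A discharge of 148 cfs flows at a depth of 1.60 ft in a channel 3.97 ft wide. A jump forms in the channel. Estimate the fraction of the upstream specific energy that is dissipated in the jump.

q = Q/b = 148/3.97 = 37.3 ft²/s; V₁ = q/y₁ = 23.3 ft/s. Fr₁ = V₁/√(g·y₁) = 3.25.
Bélanger equation: y₂/y₁ = ½[√(1 + 8Fr₁²) − 1] = ½[√85.30 − 1] = 4.12.
y₂ = 4.12 × 1.60 = 6.59 ft.
E₁ = y₁ + V₁²/2g = 10.0 ft. ΔE = (y₂ − y₁)³/(4y₁y₂) = 2.94 ft. ΔE/E₁ = 2.94/10.0 = 0.294.

ΔE/E₁ = 0.294 (29.4%)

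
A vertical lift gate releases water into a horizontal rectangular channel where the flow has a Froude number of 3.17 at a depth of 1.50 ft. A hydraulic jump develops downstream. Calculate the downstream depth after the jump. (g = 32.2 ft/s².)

y₂ = 6.02 ft

Fr₁ = 3.17 (given).
By Bélanger, y₂/y₁ = ½[√(1 + 8Fr₁²) − 1] = ½[√81.39 − 1] = 4.01.
y₂ = 4.01 × 1.50 = 6.02 ft.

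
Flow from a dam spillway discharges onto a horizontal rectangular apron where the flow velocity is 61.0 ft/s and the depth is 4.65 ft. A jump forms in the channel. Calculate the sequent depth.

Fr₁ = V₁/√(g·y₁) = 61.0/√(32.2×4.65) = 4.99.
Conjugate-depth relation: y₂/y₁ = ½[√(1 + 8Fr₁²) − 1] = ½[√199.8 − 1] = 6.57.
y₂ = 6.57 × 4.65 = 30.5 ft.

y₂ = 30.5 ft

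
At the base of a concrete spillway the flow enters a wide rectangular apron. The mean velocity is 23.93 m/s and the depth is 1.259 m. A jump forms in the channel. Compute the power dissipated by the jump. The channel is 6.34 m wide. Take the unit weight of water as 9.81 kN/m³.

P = 34827 kW

Fr₁ = V₁/√(g·y₁) = 23.93/√(9.81×1.259) = 6.809.
Bélanger equation: y₂/y₁ = ½[√(1 + 8Fr₁²) − 1] = ½[√371.92 − 1] = 9.143.
y₂ = 9.143 × 1.259 = 11.51 m.
Head loss: ΔE = (y₂ − y₁)³/(4y₁y₂) = (11.51 − 1.259)³/(4×1.259×11.51) = 1077/57.97 = 18.59 m.
q = V₁·y₁ = 23.93 × 1.259 = 30.13 m²/s. Q = q·b = 30.13 × 6.34 = 191.0 m³/s. P = γ·Q·ΔE = 9.81 × 191.0 × 18.59 = 34827 kW.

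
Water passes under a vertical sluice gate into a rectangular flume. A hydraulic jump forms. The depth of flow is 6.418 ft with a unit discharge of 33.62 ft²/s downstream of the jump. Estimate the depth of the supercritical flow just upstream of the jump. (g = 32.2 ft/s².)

y₁ = 1.399 ft

V₂ = q/y₂ = 33.62/6.418 = 5.238 ft/s; Fr₂ = V₂/√(g·y₂) = 0.3644.
From the momentum equation (using Fr₂), y₁/y₂ = ½[√(1 + 8Fr₂²) − 1] = ½[√2.0623 − 1] = 0.2180.
y₁ = 0.2180 × 6.418 = 1.399 ft.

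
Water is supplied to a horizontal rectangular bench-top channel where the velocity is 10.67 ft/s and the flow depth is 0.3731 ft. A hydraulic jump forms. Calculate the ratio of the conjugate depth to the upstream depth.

Fr₁ = V₁/√(g·y₁) = 10.67/√(32.2×0.3731) = 3.078.
Bélanger equation: y₂/y₁ = ½[√(1 + 8Fr₁²) − 1] = ½[√76.812 − 1] = 3.882.

y₂/y₁ = 3.882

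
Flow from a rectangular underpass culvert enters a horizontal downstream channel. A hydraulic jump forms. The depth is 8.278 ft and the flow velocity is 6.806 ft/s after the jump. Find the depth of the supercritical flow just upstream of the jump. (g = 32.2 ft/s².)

Fr₂ = V₂/√(g·y₂) = 6.806/√(32.2×8.278) = 0.4169.
From the momentum equation (using Fr₂), y₁/y₂ = ½[√(1 + 8Fr₂²) − 1] = ½[√2.3902 − 1] = 0.2730.
y₁ = 0.2730 × 8.278 = 2.260 ft.

y₁ = 2.260 ft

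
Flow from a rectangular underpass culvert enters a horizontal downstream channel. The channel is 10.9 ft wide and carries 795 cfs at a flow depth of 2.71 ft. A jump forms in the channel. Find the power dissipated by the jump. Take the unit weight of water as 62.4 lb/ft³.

P = 300 hp

q = Q/b = 795/10.9 = 72.9 ft²/s; V₁ = q/y₁ = 26.9 ft/s. Fr₁ = V₁/√(g·y₁) = 2.88.
Sequent-depth ratio: y₂/y₁ = ½[√(1 + 8Fr₁²) − 1] = ½[√67.41 − 1] = 3.61.
y₂ = 3.61 × 2.71 = 9.77 ft.
Head loss: ΔE = (y₂ − y₁)³/(4y₁y₂) = (9.77 − 2.71)³/(4×2.71×9.77) = 352/106 = 3.32 ft.
P = γ·Q·ΔE/550 = 62.4 × 795 × 3.32 / 550 = 300 hp.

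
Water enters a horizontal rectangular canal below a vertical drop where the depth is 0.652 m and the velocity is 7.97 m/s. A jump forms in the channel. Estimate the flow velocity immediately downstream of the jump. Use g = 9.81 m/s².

Fr₁ = V₁/√(g·y₁) = 7.97/√(9.81×0.652) = 3.15.
By Bélanger, y₂/y₁ = ½[√(1 + 8Fr₁²) − 1] = ½[√80.45 − 1] = 3.98.
y₂ = 3.98 × 0.652 = 2.60 m.
q = V₁·y₁ = 7.97 × 0.652 = 5.20 m²/s.
V₂ = q/y₂ = 5.20/2.60 = 2.00 m/s.

V₂ = 2.00 m/s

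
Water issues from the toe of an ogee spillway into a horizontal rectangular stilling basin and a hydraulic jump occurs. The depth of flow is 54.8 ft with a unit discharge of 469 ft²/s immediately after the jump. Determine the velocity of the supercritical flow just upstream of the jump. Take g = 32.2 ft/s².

V₂ = q/y₂ = 469/54.8 = 8.56 ft/s; Fr₂ = V₂/√(g·y₂) = 0.204.
Applying the sequent-depth relation in reverse, y₁/y₂ = ½[√(1 + 8Fr₂²) − 1] = ½[√1.332 − 1] = 0.0771.
y₁ = 0.0771 × 54.8 = 4.22 ft.
V₁ = q/y₁ = 469/4.22 = 111 ft/s.

V₁ = 111 ft/s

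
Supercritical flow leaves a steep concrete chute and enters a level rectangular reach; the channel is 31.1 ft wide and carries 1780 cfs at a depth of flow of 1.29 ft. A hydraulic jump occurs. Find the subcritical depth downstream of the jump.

q = Q/b = 1780/31.1 = 57.2 ft²/s; V₁ = q/y₁ = 44.4 ft/s. Fr₁ = V₁/√(g·y₁) = 6.88.
Sequent-depth ratio: y₂/y₁ = ½[√(1 + 8Fr₁²) − 1] = ½[√380.1 − 1] = 9.25.
y₂ = 9.25 × 1.29 = 11.9 ft.

y₂ = 11.9 ft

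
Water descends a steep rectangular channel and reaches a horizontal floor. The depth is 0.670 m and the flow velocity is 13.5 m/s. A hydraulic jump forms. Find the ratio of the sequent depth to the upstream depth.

y₂/y₁ = 6.96

Fr₁ = V₁/√(g·y₁) = 13.5/√(9.81×0.670) = 5.27.
Bélanger equation: y₂/y₁ = ½[√(1 + 8Fr₁²) − 1] = ½[√222.8 − 1] = 6.96.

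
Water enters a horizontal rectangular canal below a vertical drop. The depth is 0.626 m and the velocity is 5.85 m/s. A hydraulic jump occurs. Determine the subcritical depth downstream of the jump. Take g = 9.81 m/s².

y₂ = 1.80 m

Fr₁ = V₁/√(g·y₁) = 5.85/√(9.81×0.626) = 2.36.
By Bélanger, y₂/y₁ = ½[√(1 + 8Fr₁²) − 1] = ½[√45.58 − 1] = 2.88.
y₂ = 2.88 × 0.626 = 1.80 m.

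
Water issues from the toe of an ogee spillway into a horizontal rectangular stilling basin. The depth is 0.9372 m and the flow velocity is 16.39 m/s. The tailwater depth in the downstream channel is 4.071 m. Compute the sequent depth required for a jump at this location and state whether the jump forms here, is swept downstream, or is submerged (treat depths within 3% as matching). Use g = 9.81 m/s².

Fr₁ = V₁/√(g·y₁) = 16.39/√(9.81×0.9372) = 5.405.
By Bélanger, y₂/y₁ = ½[√(1 + 8Fr₁²) − 1] = ½[√234.75 − 1] = 7.161.
y₂ = 7.161 × 0.9372 = 6.711 m.
Tailwater y_tw = 4.071 m: y_tw < y₂, so the jump is swept downstream.

y₂ = 6.711 m; the jump is swept downstream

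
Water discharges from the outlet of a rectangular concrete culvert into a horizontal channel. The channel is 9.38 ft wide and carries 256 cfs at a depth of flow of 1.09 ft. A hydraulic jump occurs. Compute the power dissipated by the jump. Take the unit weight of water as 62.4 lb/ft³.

P = 131 hp

q = Q/b = 256/9.38 = 27.3 ft²/s; V₁ = q/y₁ = 25.0 ft/s. Fr₁ = V₁/√(g·y₁) = 4.23.
Conjugate-depth relation: y₂/y₁ = ½[√(1 + 8Fr₁²) − 1] = ½[√143.9 − 1] = 5.50.
y₂ = 5.50 × 1.09 = 5.99 ft.
Head loss: ΔE = (y₂ − y₁)³/(4y₁y₂) = (5.99 − 1.09)³/(4×1.09×5.99) = 118/26.1 = 4.51 ft.
P = γ·Q·ΔE/550 = 62.4 × 256 × 4.51 / 550 = 131 hp.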